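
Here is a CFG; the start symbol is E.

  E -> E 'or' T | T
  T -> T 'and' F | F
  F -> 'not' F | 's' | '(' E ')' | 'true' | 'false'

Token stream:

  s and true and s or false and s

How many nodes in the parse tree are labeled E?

[E [E [T [T [T [F s]] and [F true]] and [F s]]] or [T [T [F false]] and [F s]]]

2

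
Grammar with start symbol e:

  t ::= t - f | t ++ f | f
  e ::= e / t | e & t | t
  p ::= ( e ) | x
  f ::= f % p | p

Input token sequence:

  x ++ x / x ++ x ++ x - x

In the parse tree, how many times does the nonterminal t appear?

6

[e [e [t [t [f [p x]]] ++ [f [p x]]]] / [t [t [t [t [f [p x]]] ++ [f [p x]]] ++ [f [p x]]] - [f [p x]]]]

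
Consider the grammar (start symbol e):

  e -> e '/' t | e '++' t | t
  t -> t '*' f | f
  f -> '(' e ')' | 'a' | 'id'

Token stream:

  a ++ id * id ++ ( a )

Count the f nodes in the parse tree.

5

[e [e [e [t [f a]]] ++ [t [t [f id]] * [f id]]] ++ [t [f ( [e [t [f a]]] )]]]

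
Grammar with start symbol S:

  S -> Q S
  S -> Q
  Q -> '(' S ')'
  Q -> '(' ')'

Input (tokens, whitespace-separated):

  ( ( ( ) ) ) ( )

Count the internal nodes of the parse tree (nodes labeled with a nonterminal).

8

[S [Q ( [S [Q ( [S [Q ( )]] )]] )] [S [Q ( )]]]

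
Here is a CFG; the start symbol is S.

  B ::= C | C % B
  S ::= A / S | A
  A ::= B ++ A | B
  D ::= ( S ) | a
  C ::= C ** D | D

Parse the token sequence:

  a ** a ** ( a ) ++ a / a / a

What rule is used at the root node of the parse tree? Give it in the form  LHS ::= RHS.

[S [A [B [C [C [C [D a]] ** [D a]] ** [D ( [S [A [B [C [D a]]]]] )]]] ++ [A [B [C [D a]]]]] / [S [A [B [C [D a]]]] / [S [A [B [C [D a]]]]]]]

S ::= A / S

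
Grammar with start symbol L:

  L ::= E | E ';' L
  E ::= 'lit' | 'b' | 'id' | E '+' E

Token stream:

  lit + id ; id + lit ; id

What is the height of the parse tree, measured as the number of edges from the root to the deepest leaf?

[L [E [E lit] + [E id]] ; [L [E [E id] + [E lit]] ; [L [E id]]]]

4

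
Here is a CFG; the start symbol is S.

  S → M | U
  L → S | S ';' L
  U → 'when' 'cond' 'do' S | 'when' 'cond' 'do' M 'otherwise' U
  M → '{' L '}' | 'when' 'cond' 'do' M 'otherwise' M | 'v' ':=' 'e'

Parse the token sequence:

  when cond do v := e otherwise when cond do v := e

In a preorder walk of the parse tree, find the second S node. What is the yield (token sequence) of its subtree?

[S [U when cond do [M v := e] otherwise [U when cond do [S [M v := e]]]]]

v := e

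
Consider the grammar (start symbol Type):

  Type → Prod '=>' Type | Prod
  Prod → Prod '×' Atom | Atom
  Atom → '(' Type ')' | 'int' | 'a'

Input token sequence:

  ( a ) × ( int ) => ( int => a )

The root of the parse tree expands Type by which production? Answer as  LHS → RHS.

Type → Prod '=>' Type

[Type [Prod [Prod [Atom ( [Type [Prod [Atom a]]] )]] × [Atom ( [Type [Prod [Atom int]]] )]] => [Type [Prod [Atom ( [Type [Prod [Atom int]] => [Type [Prod [Atom a]]]] )]]]]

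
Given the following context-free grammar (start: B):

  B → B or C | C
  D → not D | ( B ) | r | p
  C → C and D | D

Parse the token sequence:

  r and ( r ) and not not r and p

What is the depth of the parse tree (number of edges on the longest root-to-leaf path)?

8

[B [C [C [C [C [D r]] and [D ( [B [C [D r]]] )]] and [D not [D not [D r]]]] and [D p]]]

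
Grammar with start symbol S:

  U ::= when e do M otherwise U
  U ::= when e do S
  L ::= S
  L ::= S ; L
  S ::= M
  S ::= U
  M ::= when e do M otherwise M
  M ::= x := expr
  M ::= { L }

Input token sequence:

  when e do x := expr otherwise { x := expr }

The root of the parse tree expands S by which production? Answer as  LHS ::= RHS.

[S [M when e do [M x := expr] otherwise [M { [L [S [M x := expr]]] }]]]

S ::= M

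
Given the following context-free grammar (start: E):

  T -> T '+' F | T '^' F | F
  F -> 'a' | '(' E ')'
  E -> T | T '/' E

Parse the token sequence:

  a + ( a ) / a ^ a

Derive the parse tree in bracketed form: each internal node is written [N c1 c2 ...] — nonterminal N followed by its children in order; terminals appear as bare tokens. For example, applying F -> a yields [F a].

E
T / E
T + F / E
F + F / E
a + F / E
a + ( E ) / E
a + ( T ) / E
a + ( F ) / E
a + ( a ) / E
a + ( a ) / T
a + ( a ) / T ^ F
a + ( a ) / F ^ F
a + ( a ) / a ^ F
a + ( a ) / a ^ a

[E [T [T [F a]] + [F ( [E [T [F a]]] )]] / [E [T [T [F a]] ^ [F a]]]]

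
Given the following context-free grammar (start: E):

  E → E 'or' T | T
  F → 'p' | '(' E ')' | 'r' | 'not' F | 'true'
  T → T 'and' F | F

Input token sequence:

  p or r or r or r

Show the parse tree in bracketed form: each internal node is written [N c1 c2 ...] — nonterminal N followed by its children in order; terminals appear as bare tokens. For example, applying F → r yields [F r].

E
E or T
E or T or T
E or T or T or T
T or T or T or T
F or T or T or T
p or T or T or T
p or F or T or T
p or r or T or T
p or r or F or T
p or r or r or T
p or r or r or F
p or r or r or r

[E [E [E [E [T [F p]]] or [T [F r]]] or [T [F r]]] or [T [F r]]]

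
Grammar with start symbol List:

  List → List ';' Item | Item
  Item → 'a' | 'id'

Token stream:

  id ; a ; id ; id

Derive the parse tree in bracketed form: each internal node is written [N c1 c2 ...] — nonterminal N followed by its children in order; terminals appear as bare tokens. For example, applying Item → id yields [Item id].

[List [List [List [List [Item id]] ; [Item a]] ; [Item id]] ; [Item id]]

List
List ; Item
List ; Item ; Item
List ; Item ; Item ; Item
Item ; Item ; Item ; Item
id ; Item ; Item ; Item
id ; a ; Item ; Item
id ; a ; id ; Item
id ; a ; id ; id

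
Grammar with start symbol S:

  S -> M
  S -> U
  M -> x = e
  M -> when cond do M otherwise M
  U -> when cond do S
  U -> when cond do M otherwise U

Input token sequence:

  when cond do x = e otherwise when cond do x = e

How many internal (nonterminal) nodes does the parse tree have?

6

[S [U when cond do [M x = e] otherwise [U when cond do [S [M x = e]]]]]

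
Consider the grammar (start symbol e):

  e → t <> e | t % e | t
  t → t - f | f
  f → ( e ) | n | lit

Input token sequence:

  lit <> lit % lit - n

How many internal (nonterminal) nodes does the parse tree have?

[e [t [f lit]] <> [e [t [f lit]] % [e [t [t [f lit]] - [f n]]]]]

11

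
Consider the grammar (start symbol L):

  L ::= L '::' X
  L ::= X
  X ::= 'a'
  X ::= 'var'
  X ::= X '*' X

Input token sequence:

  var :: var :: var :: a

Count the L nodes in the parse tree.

4

[L [L [L [L [X var]] :: [X var]] :: [X var]] :: [X a]]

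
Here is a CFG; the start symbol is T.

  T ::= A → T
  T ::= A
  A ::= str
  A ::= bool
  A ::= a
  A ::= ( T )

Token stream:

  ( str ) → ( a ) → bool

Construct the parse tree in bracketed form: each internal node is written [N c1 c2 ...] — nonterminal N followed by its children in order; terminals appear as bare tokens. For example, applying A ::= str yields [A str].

[T [A ( [T [A str]] )] → [T [A ( [T [A a]] )] → [T [A bool]]]]

T
A → T
( T ) → T
( A ) → T
( str ) → T
( str ) → A → T
( str ) → ( T ) → T
( str ) → ( A ) → T
( str ) → ( a ) → T
( str ) → ( a ) → A
( str ) → ( a ) → bool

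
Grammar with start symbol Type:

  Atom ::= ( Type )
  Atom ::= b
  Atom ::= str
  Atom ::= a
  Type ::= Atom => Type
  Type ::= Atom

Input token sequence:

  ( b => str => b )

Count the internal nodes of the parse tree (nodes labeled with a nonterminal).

8

[Type [Atom ( [Type [Atom b] => [Type [Atom str] => [Type [Atom b]]]] )]]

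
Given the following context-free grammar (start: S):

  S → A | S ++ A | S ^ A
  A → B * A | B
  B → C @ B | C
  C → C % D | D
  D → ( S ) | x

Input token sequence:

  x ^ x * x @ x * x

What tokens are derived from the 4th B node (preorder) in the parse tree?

x

[S [S [A [B [C [D x]]]]] ^ [A [B [C [D x]]] * [A [B [C [D x]] @ [B [C [D x]]]] * [A [B [C [D x]]]]]]]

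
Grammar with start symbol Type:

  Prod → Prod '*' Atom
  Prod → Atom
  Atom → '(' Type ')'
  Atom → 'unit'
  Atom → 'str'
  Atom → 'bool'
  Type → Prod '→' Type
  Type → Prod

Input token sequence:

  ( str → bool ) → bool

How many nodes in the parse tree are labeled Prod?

[Type [Prod [Atom ( [Type [Prod [Atom str]] → [Type [Prod [Atom bool]]]] )]] → [Type [Prod [Atom bool]]]]

4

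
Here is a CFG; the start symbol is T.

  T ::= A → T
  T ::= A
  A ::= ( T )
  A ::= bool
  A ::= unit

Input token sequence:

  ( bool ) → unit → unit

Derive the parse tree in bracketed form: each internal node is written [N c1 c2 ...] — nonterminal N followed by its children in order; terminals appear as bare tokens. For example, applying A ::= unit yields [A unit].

[T [A ( [T [A bool]] )] → [T [A unit] → [T [A unit]]]]

T
A → T
( T ) → T
( A ) → T
( bool ) → T
( bool ) → A → T
( bool ) → unit → T
( bool ) → unit → A
( bool ) → unit → unit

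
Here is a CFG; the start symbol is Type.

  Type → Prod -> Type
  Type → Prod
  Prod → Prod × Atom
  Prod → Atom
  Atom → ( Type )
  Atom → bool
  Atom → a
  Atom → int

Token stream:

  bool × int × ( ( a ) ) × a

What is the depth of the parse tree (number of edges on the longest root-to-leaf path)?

[Type [Prod [Prod [Prod [Prod [Atom bool]] × [Atom int]] × [Atom ( [Type [Prod [Atom ( [Type [Prod [Atom a]]] )]]] )]] × [Atom a]]]

10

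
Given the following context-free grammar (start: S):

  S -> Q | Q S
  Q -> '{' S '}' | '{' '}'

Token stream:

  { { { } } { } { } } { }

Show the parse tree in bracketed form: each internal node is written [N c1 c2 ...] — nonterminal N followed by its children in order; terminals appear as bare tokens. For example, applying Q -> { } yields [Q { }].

[S [Q { [S [Q { [S [Q { }]] }] [S [Q { }] [S [Q { }]]]] }] [S [Q { }]]]

S
Q S
{ S } S
{ Q S } S
{ { S } S } S
{ { Q } S } S
{ { { } } S } S
{ { { } } Q S } S
{ { { } } { } S } S
{ { { } } { } Q } S
{ { { } } { } { } } S
{ { { } } { } { } } Q
{ { { } } { } { } } { }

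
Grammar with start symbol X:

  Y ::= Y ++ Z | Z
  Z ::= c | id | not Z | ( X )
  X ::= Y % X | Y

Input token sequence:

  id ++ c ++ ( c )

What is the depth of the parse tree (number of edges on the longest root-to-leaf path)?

6

[X [Y [Y [Y [Z id]] ++ [Z c]] ++ [Z ( [X [Y [Z c]]] )]]]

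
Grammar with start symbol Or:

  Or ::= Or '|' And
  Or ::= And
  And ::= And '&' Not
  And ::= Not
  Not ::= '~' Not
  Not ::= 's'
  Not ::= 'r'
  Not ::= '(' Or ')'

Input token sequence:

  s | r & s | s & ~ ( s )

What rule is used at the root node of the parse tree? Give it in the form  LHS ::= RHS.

[Or [Or [Or [And [Not s]]] | [And [And [Not r]] & [Not s]]] | [And [And [Not s]] & [Not ~ [Not ( [Or [And [Not s]]] )]]]]

Or ::= Or '|' And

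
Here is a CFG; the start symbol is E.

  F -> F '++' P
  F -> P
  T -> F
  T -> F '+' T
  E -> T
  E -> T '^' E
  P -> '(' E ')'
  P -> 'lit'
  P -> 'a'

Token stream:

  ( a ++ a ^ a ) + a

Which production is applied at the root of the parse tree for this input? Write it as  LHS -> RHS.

E -> T

[E [T [F [P ( [E [T [F [F [P a]] ++ [P a]]] ^ [E [T [F [P a]]]]] )]] + [T [F [P a]]]]]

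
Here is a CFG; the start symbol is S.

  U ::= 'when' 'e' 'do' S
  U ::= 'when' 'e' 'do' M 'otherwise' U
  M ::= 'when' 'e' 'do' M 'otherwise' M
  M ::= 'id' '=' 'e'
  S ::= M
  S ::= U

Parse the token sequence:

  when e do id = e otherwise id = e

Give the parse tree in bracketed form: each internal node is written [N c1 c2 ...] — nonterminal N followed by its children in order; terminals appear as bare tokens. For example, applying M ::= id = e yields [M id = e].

[S [M when e do [M id = e] otherwise [M id = e]]]

S
M
when e do M otherwise M
when e do id = e otherwise M
when e do id = e otherwise id = e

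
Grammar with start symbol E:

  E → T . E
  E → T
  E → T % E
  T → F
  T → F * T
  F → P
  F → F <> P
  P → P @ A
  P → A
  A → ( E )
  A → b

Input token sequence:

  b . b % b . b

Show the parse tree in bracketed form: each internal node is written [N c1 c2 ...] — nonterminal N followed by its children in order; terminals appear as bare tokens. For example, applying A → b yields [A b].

[E [T [F [P [A b]]]] . [E [T [F [P [A b]]]] % [E [T [F [P [A b]]]] . [E [T [F [P [A b]]]]]]]]

E
T . E
F . E
P . E
A . E
b . E
b . T % E
b . F % E
b . P % E
b . A % E
b . b % E
b . b % T . E
b . b % F . E
b . b % P . E
b . b % A . E
b . b % b . E
b . b % b . T
b . b % b . F
b . b % b . P
b . b % b . A
b . b % b . b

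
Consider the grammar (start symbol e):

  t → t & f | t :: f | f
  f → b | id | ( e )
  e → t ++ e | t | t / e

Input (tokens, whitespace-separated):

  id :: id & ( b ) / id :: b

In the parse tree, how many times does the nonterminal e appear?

[e [t [t [t [f id]] :: [f id]] & [f ( [e [t [f b]]] )]] / [e [t [t [f id]] :: [f b]]]]

3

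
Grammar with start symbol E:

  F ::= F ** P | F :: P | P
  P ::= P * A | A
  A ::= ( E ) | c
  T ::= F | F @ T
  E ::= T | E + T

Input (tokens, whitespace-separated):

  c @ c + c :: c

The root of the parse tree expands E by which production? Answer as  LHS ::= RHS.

E ::= E + T

[E [E [T [F [P [A c]]] @ [T [F [P [A c]]]]]] + [T [F [F [P [A c]]] :: [P [A c]]]]]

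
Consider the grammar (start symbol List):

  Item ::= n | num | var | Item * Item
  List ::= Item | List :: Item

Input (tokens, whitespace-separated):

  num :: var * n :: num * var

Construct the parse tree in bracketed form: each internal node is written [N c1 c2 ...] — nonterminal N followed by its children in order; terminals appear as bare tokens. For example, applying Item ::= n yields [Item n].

List
List :: Item
List :: Item :: Item
Item :: Item :: Item
num :: Item :: Item
num :: Item * Item :: Item
num :: var * Item :: Item
num :: var * n :: Item
num :: var * n :: Item * Item
num :: var * n :: num * Item
num :: var * n :: num * var

[List [List [List [Item num]] :: [Item [Item var] * [Item n]]] :: [Item [Item num] * [Item var]]]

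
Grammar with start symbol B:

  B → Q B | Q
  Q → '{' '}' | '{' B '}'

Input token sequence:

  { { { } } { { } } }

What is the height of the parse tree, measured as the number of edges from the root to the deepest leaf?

[B [Q { [B [Q { [B [Q { }]] }] [B [Q { [B [Q { }]] }]]] }]]

7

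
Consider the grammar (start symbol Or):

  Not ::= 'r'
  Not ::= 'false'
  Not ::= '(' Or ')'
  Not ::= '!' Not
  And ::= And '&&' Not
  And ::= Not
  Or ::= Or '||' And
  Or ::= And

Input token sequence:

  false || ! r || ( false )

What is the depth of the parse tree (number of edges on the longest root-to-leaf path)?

6

[Or [Or [Or [And [Not false]]] || [And [Not ! [Not r]]]] || [And [Not ( [Or [And [Not false]]] )]]]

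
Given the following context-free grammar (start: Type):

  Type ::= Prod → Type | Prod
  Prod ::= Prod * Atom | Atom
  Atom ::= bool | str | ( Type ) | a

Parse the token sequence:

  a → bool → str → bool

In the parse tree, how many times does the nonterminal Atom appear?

4

[Type [Prod [Atom a]] → [Type [Prod [Atom bool]] → [Type [Prod [Atom str]] → [Type [Prod [Atom bool]]]]]]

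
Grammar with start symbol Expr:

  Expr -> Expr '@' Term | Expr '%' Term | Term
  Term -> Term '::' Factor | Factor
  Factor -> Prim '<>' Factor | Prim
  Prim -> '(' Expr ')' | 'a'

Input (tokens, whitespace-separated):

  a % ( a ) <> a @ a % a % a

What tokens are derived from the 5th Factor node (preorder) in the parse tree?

[Expr [Expr [Expr [Expr [Expr [Term [Factor [Prim a]]]] % [Term [Factor [Prim ( [Expr [Term [Factor [Prim a]]]] )] <> [Factor [Prim a]]]]] @ [Term [Factor [Prim a]]]] % [Term [Factor [Prim a]]]] % [Term [Factor [Prim a]]]]

a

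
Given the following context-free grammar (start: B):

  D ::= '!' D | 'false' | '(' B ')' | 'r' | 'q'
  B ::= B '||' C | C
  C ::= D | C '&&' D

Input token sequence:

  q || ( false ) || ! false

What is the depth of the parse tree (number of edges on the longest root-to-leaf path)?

[B [B [B [C [D q]]] || [C [D ( [B [C [D false]]] )]]] || [C [D ! [D false]]]]

7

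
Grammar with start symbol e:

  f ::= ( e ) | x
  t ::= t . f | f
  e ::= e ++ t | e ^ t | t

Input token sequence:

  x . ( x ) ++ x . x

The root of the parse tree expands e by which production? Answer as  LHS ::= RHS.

e ::= e ++ t

[e [e [t [t [f x]] . [f ( [e [t [f x]]] )]]] ++ [t [t [f x]] . [f x]]]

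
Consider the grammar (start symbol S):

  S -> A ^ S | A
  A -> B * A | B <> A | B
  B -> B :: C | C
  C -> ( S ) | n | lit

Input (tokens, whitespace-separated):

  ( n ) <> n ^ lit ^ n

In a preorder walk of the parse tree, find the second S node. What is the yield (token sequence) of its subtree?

[S [A [B [C ( [S [A [B [C n]]]] )]] <> [A [B [C n]]]] ^ [S [A [B [C lit]]] ^ [S [A [B [C n]]]]]]

n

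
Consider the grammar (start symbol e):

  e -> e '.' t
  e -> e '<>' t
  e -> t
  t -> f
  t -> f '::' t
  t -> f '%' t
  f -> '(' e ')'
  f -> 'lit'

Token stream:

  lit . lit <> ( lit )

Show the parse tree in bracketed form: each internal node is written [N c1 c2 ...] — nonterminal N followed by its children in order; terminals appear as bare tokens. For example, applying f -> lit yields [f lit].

[e [e [e [t [f lit]]] . [t [f lit]]] <> [t [f ( [e [t [f lit]]] )]]]

e
e <> t
e . t <> t
t . t <> t
f . t <> t
lit . t <> t
lit . f <> t
lit . lit <> t
lit . lit <> f
lit . lit <> ( e )
lit . lit <> ( t )
lit . lit <> ( f )
lit . lit <> ( lit )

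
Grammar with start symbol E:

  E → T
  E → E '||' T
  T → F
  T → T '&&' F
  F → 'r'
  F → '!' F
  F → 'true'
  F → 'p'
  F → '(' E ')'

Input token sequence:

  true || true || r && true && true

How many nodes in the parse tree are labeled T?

[E [E [E [T [F true]]] || [T [F true]]] || [T [T [T [F r]] && [F true]] && [F true]]]

5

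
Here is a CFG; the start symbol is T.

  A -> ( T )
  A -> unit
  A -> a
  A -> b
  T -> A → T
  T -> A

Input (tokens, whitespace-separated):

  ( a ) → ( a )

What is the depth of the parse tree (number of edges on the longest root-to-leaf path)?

[T [A ( [T [A a]] )] → [T [A ( [T [A a]] )]]]

5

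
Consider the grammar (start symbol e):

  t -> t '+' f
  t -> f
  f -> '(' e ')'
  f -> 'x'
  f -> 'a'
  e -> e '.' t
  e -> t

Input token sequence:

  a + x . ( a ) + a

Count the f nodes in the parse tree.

5

[e [e [t [t [f a]] + [f x]]] . [t [t [f ( [e [t [f a]]] )]] + [f a]]]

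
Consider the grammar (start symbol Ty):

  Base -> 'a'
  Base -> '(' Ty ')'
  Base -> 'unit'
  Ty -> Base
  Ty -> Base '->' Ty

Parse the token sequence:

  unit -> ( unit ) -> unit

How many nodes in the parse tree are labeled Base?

[Ty [Base unit] -> [Ty [Base ( [Ty [Base unit]] )] -> [Ty [Base unit]]]]

4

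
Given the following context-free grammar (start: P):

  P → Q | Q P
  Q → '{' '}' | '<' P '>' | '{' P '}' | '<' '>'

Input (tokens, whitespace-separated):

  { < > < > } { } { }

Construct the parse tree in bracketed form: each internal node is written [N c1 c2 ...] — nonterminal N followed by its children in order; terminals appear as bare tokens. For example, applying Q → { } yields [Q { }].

[P [Q { [P [Q < >] [P [Q < >]]] }] [P [Q { }] [P [Q { }]]]]

P
Q P
{ P } P
{ Q P } P
{ < > P } P
{ < > Q } P
{ < > < > } P
{ < > < > } Q P
{ < > < > } { } P
{ < > < > } { } Q
{ < > < > } { } { }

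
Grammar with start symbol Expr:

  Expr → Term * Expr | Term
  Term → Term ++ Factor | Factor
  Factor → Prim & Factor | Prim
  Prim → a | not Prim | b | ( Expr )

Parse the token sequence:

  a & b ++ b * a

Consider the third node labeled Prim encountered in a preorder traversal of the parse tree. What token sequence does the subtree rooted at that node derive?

[Expr [Term [Term [Factor [Prim a] & [Factor [Prim b]]]] ++ [Factor [Prim b]]] * [Expr [Term [Factor [Prim a]]]]]

b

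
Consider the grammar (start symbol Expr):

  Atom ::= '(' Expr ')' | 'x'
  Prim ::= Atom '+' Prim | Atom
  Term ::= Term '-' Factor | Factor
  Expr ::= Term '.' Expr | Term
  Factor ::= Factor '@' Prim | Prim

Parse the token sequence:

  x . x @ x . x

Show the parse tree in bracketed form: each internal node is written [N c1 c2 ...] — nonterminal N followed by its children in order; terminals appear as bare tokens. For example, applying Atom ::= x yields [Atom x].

Expr
Term . Expr
Factor . Expr
Prim . Expr
Atom . Expr
x . Expr
x . Term . Expr
x . Factor . Expr
x . Factor @ Prim . Expr
x . Prim @ Prim . Expr
x . Atom @ Prim . Expr
x . x @ Prim . Expr
x . x @ Atom . Expr
x . x @ x . Expr
x . x @ x . Term
x . x @ x . Factor
x . x @ x . Prim
x . x @ x . Atom
x . x @ x . x

[Expr [Term [Factor [Prim [Atom x]]]] . [Expr [Term [Factor [Factor [Prim [Atom x]]] @ [Prim [Atom x]]]] . [Expr [Term [Factor [Prim [Atom x]]]]]]]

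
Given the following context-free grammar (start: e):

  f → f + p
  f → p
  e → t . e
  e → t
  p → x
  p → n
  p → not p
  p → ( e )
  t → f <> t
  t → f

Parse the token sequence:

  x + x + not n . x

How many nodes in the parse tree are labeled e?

[e [t [f [f [f [p x]] + [p x]] + [p not [p n]]]] . [e [t [f [p x]]]]]

2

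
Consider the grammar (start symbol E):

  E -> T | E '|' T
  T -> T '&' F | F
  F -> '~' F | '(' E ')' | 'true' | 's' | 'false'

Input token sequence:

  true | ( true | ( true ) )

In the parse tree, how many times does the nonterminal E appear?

[E [E [T [F true]]] | [T [F ( [E [E [T [F true]]] | [T [F ( [E [T [F true]]] )]]] )]]]

5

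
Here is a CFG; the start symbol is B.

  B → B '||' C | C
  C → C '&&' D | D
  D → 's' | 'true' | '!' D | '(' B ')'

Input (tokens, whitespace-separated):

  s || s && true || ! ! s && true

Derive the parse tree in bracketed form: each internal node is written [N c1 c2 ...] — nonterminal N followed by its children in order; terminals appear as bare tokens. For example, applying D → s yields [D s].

[B [B [B [C [D s]]] || [C [C [D s]] && [D true]]] || [C [C [D ! [D ! [D s]]]] && [D true]]]

B
B || C
B || C || C
C || C || C
D || C || C
s || C || C
s || C && D || C
s || D && D || C
s || s && D || C
s || s && true || C
s || s && true || C && D
s || s && true || D && D
s || s && true || ! D && D
s || s && true || ! ! D && D
s || s && true || ! ! s && D
s || s && true || ! ! s && true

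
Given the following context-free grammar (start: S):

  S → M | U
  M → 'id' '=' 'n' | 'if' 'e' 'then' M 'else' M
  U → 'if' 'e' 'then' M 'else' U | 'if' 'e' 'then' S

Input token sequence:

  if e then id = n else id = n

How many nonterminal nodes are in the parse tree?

4

[S [M if e then [M id = n] else [M id = n]]]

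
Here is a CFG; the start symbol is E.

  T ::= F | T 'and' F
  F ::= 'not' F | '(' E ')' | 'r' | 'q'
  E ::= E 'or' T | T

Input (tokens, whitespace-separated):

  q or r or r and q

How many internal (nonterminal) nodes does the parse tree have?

[E [E [E [T [F q]]] or [T [F r]]] or [T [T [F r]] and [F q]]]

11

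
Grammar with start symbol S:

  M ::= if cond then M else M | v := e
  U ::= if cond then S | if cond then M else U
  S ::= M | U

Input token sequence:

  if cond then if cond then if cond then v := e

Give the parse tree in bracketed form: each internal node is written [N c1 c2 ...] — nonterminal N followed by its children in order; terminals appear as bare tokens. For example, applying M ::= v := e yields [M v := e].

[S [U if cond then [S [U if cond then [S [U if cond then [S [M v := e]]]]]]]]

S
U
if cond then S
if cond then U
if cond then if cond then S
if cond then if cond then U
if cond then if cond then if cond then S
if cond then if cond then if cond then M
if cond then if cond then if cond then v := e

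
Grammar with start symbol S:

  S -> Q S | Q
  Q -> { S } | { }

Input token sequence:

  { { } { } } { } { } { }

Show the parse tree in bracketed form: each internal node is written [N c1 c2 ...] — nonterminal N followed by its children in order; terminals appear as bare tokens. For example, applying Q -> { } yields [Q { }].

S
Q S
{ S } S
{ Q S } S
{ { } S } S
{ { } Q } S
{ { } { } } S
{ { } { } } Q S
{ { } { } } { } S
{ { } { } } { } Q S
{ { } { } } { } { } S
{ { } { } } { } { } Q
{ { } { } } { } { } { }

[S [Q { [S [Q { }] [S [Q { }]]] }] [S [Q { }] [S [Q { }] [S [Q { }]]]]]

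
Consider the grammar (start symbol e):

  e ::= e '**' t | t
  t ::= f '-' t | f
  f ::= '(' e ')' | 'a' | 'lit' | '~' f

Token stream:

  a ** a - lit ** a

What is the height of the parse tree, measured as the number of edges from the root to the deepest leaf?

5

[e [e [e [t [f a]]] ** [t [f a] - [t [f lit]]]] ** [t [f a]]]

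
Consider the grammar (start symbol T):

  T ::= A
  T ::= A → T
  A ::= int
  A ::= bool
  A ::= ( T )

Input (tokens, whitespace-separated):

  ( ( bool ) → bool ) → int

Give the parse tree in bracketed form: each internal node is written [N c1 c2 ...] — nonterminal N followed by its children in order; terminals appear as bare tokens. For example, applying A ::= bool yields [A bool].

T
A → T
( T ) → T
( A → T ) → T
( ( T ) → T ) → T
( ( A ) → T ) → T
( ( bool ) → T ) → T
( ( bool ) → A ) → T
( ( bool ) → bool ) → T
( ( bool ) → bool ) → A
( ( bool ) → bool ) → int

[T [A ( [T [A ( [T [A bool]] )] → [T [A bool]]] )] → [T [A int]]]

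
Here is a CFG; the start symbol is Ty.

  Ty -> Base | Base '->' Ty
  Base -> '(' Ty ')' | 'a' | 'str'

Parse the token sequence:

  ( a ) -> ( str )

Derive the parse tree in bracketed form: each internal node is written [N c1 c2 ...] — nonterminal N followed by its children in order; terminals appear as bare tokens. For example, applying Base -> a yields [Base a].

[Ty [Base ( [Ty [Base a]] )] -> [Ty [Base ( [Ty [Base str]] )]]]

Ty
Base -> Ty
( Ty ) -> Ty
( Base ) -> Ty
( a ) -> Ty
( a ) -> Base
( a ) -> ( Ty )
( a ) -> ( Base )
( a ) -> ( str )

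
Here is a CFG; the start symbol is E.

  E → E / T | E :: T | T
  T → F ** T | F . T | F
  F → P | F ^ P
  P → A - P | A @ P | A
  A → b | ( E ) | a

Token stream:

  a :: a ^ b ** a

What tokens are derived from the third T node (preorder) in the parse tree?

[E [E [T [F [P [A a]]]]] :: [T [F [F [P [A a]]] ^ [P [A b]]] ** [T [F [P [A a]]]]]]

a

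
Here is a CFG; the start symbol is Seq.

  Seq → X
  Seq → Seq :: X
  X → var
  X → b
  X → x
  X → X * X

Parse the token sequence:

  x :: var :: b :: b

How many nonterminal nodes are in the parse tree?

8

[Seq [Seq [Seq [Seq [X x]] :: [X var]] :: [X b]] :: [X b]]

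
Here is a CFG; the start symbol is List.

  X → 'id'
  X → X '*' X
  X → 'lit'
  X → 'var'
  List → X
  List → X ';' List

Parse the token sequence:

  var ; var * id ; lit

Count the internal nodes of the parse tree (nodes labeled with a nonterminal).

8

[List [X var] ; [List [X [X var] * [X id]] ; [List [X lit]]]]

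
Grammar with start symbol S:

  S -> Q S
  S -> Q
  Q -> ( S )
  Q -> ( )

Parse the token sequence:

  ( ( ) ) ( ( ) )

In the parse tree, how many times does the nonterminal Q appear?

[S [Q ( [S [Q ( )]] )] [S [Q ( [S [Q ( )]] )]]]

4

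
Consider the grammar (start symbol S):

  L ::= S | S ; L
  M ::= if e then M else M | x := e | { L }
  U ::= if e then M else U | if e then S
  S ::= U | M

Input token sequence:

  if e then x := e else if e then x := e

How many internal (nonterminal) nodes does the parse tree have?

6

[S [U if e then [M x := e] else [U if e then [S [M x := e]]]]]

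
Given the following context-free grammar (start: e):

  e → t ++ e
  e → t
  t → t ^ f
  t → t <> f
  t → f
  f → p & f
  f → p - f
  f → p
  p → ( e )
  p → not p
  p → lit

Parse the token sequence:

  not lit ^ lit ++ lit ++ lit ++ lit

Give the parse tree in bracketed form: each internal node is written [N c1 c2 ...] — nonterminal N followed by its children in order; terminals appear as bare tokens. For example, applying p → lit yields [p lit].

[e [t [t [f [p not [p lit]]]] ^ [f [p lit]]] ++ [e [t [f [p lit]]] ++ [e [t [f [p lit]]] ++ [e [t [f [p lit]]]]]]]

e
t ++ e
t ^ f ++ e
f ^ f ++ e
p ^ f ++ e
not p ^ f ++ e
not lit ^ f ++ e
not lit ^ p ++ e
not lit ^ lit ++ e
not lit ^ lit ++ t ++ e
not lit ^ lit ++ f ++ e
not lit ^ lit ++ p ++ e
not lit ^ lit ++ lit ++ e
not lit ^ lit ++ lit ++ t ++ e
not lit ^ lit ++ lit ++ f ++ e
not lit ^ lit ++ lit ++ p ++ e
not lit ^ lit ++ lit ++ lit ++ e
not lit ^ lit ++ lit ++ lit ++ t
not lit ^ lit ++ lit ++ lit ++ f
not lit ^ lit ++ lit ++ lit ++ p
not lit ^ lit ++ lit ++ lit ++ lit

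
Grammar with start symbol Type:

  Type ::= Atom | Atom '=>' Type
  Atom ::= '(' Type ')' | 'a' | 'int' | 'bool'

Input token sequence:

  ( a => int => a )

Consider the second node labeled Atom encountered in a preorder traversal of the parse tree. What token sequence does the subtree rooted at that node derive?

[Type [Atom ( [Type [Atom a] => [Type [Atom int] => [Type [Atom a]]]] )]]

a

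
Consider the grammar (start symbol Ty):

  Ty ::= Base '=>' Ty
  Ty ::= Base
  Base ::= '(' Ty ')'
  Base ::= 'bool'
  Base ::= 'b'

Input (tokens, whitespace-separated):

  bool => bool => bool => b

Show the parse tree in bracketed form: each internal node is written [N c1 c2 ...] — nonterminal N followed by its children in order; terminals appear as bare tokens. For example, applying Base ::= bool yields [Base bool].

[Ty [Base bool] => [Ty [Base bool] => [Ty [Base bool] => [Ty [Base b]]]]]

Ty
Base => Ty
bool => Ty
bool => Base => Ty
bool => bool => Ty
bool => bool => Base => Ty
bool => bool => bool => Ty
bool => bool => bool => Base
bool => bool => bool => b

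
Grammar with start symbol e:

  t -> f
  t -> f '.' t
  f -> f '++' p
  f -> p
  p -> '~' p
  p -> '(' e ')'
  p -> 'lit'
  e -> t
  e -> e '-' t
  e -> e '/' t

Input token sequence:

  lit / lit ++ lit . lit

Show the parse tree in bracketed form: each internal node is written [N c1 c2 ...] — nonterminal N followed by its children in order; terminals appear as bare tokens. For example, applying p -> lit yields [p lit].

[e [e [t [f [p lit]]]] / [t [f [f [p lit]] ++ [p lit]] . [t [f [p lit]]]]]

e
e / t
t / t
f / t
p / t
lit / t
lit / f . t
lit / f ++ p . t
lit / p ++ p . t
lit / lit ++ p . t
lit / lit ++ lit . t
lit / lit ++ lit . f
lit / lit ++ lit . p
lit / lit ++ lit . lit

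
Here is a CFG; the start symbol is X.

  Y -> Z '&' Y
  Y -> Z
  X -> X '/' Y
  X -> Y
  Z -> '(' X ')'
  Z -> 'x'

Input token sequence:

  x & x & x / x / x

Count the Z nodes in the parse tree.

[X [X [X [Y [Z x] & [Y [Z x] & [Y [Z x]]]]] / [Y [Z x]]] / [Y [Z x]]]

5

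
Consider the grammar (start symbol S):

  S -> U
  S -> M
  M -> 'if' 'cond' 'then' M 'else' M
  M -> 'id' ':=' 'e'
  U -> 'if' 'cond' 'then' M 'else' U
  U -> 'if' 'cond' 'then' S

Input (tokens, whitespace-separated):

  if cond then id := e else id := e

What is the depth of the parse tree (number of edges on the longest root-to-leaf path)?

[S [M if cond then [M id := e] else [M id := e]]]

3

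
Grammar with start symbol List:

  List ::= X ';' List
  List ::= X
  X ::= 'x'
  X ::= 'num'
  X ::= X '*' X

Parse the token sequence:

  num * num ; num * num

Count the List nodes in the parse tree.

[List [X [X num] * [X num]] ; [List [X [X num] * [X num]]]]

2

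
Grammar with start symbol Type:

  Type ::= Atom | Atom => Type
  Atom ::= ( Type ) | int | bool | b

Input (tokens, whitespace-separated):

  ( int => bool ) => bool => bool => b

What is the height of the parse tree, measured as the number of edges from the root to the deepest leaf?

5

[Type [Atom ( [Type [Atom int] => [Type [Atom bool]]] )] => [Type [Atom bool] => [Type [Atom bool] => [Type [Atom b]]]]]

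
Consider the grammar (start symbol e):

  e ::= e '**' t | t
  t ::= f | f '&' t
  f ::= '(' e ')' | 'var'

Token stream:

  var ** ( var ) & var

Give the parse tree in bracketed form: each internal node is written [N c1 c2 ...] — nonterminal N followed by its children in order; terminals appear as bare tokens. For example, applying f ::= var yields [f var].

[e [e [t [f var]]] ** [t [f ( [e [t [f var]]] )] & [t [f var]]]]

e
e ** t
t ** t
f ** t
var ** t
var ** f & t
var ** ( e ) & t
var ** ( t ) & t
var ** ( f ) & t
var ** ( var ) & t
var ** ( var ) & f
var ** ( var ) & var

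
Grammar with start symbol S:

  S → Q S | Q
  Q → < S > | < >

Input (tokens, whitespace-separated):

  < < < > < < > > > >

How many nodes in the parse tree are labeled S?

[S [Q < [S [Q < [S [Q < >] [S [Q < [S [Q < >]] >]]] >]] >]]

5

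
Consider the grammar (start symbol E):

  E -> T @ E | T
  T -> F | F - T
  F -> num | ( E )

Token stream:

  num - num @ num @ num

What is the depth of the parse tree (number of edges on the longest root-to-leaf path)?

5

[E [T [F num] - [T [F num]]] @ [E [T [F num]] @ [E [T [F num]]]]]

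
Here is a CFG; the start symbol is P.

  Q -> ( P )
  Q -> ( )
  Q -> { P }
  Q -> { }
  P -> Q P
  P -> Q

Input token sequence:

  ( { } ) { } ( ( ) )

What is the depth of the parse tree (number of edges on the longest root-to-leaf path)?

6

[P [Q ( [P [Q { }]] )] [P [Q { }] [P [Q ( [P [Q ( )]] )]]]]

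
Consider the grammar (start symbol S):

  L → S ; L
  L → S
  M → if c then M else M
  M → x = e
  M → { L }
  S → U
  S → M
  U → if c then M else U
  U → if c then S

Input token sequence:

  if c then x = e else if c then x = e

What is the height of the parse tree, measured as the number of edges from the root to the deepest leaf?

5

[S [U if c then [M x = e] else [U if c then [S [M x = e]]]]]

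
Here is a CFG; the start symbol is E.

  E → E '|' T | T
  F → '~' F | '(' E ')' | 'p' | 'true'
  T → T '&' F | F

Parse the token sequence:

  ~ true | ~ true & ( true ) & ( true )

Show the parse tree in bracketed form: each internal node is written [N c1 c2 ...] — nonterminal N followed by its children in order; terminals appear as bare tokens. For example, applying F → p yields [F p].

[E [E [T [F ~ [F true]]]] | [T [T [T [F ~ [F true]]] & [F ( [E [T [F true]]] )]] & [F ( [E [T [F true]]] )]]]

E
E | T
T | T
F | T
~ F | T
~ true | T
~ true | T & F
~ true | T & F & F
~ true | F & F & F
~ true | ~ F & F & F
~ true | ~ true & F & F
~ true | ~ true & ( E ) & F
~ true | ~ true & ( T ) & F
~ true | ~ true & ( F ) & F
~ true | ~ true & ( true ) & F
~ true | ~ true & ( true ) & ( E )
~ true | ~ true & ( true ) & ( T )
~ true | ~ true & ( true ) & ( F )
~ true | ~ true & ( true ) & ( true )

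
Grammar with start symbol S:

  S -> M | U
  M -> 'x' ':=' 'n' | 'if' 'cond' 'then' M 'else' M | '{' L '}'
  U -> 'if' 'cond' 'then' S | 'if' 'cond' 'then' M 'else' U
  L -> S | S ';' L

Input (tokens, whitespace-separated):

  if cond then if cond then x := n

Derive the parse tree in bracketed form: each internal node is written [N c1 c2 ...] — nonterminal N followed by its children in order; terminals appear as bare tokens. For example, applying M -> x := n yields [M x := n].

[S [U if cond then [S [U if cond then [S [M x := n]]]]]]

S
U
if cond then S
if cond then U
if cond then if cond then S
if cond then if cond then M
if cond then if cond then x := n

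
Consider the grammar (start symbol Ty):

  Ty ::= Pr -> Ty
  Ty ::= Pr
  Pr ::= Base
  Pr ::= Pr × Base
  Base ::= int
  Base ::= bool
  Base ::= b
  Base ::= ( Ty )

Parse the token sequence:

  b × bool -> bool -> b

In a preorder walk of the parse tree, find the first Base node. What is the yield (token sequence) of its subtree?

b

[Ty [Pr [Pr [Base b]] × [Base bool]] -> [Ty [Pr [Base bool]] -> [Ty [Pr [Base b]]]]]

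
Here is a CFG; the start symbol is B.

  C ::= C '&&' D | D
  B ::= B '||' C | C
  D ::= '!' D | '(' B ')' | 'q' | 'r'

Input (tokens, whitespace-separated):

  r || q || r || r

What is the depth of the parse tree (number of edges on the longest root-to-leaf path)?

6

[B [B [B [B [C [D r]]] || [C [D q]]] || [C [D r]]] || [C [D r]]]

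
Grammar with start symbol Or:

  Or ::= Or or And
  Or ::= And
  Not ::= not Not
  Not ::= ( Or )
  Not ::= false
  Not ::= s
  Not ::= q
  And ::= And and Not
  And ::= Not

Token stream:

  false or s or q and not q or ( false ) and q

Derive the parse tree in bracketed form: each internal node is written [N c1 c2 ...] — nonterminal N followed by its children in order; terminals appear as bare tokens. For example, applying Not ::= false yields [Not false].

Or
Or or And
Or or And or And
Or or And or And or And
And or And or And or And
Not or And or And or And
false or And or And or And
false or Not or And or And
false or s or And or And
false or s or And and Not or And
false or s or Not and Not or And
false or s or q and Not or And
false or s or q and not Not or And
false or s or q and not q or And
false or s or q and not q or And and Not
false or s or q and not q or Not and Not
false or s or q and not q or ( Or ) and Not
false or s or q and not q or ( And ) and Not
false or s or q and not q or ( Not ) and Not
false or s or q and not q or ( false ) and Not
false or s or q and not q or ( false ) and q

[Or [Or [Or [Or [And [Not false]]] or [And [Not s]]] or [And [And [Not q]] and [Not not [Not q]]]] or [And [And [Not ( [Or [And [Not false]]] )]] and [Not q]]]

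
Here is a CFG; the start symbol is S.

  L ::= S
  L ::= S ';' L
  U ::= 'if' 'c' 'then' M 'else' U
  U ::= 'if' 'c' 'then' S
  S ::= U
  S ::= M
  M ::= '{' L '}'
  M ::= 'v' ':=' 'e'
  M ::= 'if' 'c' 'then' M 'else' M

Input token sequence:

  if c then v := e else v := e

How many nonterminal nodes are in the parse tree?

4

[S [M if c then [M v := e] else [M v := e]]]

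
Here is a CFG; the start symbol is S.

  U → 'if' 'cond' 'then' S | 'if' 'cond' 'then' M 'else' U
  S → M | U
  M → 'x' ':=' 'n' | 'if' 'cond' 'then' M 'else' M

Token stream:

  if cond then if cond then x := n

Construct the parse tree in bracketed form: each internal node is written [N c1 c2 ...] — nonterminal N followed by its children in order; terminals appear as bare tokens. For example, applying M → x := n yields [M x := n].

[S [U if cond then [S [U if cond then [S [M x := n]]]]]]

S
U
if cond then S
if cond then U
if cond then if cond then S
if cond then if cond then M
if cond then if cond then x := n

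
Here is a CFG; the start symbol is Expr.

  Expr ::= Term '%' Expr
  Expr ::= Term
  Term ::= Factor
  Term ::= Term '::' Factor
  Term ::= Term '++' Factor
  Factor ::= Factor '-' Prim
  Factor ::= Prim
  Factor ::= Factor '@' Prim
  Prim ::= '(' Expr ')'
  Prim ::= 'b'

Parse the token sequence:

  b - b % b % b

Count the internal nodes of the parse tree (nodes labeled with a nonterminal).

14

[Expr [Term [Factor [Factor [Prim b]] - [Prim b]]] % [Expr [Term [Factor [Prim b]]] % [Expr [Term [Factor [Prim b]]]]]]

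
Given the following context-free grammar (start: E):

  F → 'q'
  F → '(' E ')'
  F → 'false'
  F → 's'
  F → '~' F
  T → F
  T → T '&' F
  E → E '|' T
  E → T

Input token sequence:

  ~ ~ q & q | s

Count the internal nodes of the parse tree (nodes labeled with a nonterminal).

[E [E [T [T [F ~ [F ~ [F q]]]] & [F q]]] | [T [F s]]]

10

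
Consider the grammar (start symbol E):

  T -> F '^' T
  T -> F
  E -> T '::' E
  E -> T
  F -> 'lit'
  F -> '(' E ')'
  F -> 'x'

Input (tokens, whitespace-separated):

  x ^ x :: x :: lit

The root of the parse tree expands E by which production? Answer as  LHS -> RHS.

[E [T [F x] ^ [T [F x]]] :: [E [T [F x]] :: [E [T [F lit]]]]]

E -> T '::' E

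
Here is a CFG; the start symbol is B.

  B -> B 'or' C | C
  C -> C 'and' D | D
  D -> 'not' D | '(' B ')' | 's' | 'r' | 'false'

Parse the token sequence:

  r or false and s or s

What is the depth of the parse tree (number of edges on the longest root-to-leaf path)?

5

[B [B [B [C [D r]]] or [C [C [D false]] and [D s]]] or [C [D s]]]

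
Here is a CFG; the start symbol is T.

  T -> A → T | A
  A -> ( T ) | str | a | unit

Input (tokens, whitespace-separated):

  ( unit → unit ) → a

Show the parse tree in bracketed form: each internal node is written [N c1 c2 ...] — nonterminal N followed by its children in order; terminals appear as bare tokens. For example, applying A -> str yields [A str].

T
A → T
( T ) → T
( A → T ) → T
( unit → T ) → T
( unit → A ) → T
( unit → unit ) → T
( unit → unit ) → A
( unit → unit ) → a

[T [A ( [T [A unit] → [T [A unit]]] )] → [T [A a]]]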